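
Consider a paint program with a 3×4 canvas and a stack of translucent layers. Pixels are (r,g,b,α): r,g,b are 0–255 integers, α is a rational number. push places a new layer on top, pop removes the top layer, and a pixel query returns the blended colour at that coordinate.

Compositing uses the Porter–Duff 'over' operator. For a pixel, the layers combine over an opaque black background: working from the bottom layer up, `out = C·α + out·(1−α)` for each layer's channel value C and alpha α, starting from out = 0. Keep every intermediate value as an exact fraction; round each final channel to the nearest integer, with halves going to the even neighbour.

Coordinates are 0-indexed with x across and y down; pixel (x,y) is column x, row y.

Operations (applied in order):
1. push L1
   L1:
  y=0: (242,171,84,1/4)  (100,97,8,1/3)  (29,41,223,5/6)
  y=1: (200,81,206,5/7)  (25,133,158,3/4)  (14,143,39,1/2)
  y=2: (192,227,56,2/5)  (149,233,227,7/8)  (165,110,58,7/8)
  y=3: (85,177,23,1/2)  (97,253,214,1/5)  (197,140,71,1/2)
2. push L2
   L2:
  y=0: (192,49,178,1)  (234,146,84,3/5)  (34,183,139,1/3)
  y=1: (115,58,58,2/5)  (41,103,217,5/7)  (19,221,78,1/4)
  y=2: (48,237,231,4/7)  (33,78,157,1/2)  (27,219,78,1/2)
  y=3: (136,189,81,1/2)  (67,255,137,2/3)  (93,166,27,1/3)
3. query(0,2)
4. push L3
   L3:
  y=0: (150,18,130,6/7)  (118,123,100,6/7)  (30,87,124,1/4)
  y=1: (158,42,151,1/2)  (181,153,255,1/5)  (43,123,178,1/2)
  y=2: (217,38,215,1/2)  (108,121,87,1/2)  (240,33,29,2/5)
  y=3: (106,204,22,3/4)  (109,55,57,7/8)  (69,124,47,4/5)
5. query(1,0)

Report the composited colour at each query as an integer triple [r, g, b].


query (0,2) [L1,L2] — begin 0,0,0
L1 α=2/5: [384/5, 454/5, 112/5]
L2 α=4/7: [2112/35, 6102/35, 708/5]
= [60, 174, 142]

(1,0) stack=L1,L2,L3; from [0,0,0]:
+L1 (α=1/3) → [100/3, 97/3, 8/3]
+L2 (α=3/5) → [2306/15, 1508/15, 772/15]
+L3 (α=6/7) → [12926/105, 12578/105, 1396/15]
= [123, 120, 93]


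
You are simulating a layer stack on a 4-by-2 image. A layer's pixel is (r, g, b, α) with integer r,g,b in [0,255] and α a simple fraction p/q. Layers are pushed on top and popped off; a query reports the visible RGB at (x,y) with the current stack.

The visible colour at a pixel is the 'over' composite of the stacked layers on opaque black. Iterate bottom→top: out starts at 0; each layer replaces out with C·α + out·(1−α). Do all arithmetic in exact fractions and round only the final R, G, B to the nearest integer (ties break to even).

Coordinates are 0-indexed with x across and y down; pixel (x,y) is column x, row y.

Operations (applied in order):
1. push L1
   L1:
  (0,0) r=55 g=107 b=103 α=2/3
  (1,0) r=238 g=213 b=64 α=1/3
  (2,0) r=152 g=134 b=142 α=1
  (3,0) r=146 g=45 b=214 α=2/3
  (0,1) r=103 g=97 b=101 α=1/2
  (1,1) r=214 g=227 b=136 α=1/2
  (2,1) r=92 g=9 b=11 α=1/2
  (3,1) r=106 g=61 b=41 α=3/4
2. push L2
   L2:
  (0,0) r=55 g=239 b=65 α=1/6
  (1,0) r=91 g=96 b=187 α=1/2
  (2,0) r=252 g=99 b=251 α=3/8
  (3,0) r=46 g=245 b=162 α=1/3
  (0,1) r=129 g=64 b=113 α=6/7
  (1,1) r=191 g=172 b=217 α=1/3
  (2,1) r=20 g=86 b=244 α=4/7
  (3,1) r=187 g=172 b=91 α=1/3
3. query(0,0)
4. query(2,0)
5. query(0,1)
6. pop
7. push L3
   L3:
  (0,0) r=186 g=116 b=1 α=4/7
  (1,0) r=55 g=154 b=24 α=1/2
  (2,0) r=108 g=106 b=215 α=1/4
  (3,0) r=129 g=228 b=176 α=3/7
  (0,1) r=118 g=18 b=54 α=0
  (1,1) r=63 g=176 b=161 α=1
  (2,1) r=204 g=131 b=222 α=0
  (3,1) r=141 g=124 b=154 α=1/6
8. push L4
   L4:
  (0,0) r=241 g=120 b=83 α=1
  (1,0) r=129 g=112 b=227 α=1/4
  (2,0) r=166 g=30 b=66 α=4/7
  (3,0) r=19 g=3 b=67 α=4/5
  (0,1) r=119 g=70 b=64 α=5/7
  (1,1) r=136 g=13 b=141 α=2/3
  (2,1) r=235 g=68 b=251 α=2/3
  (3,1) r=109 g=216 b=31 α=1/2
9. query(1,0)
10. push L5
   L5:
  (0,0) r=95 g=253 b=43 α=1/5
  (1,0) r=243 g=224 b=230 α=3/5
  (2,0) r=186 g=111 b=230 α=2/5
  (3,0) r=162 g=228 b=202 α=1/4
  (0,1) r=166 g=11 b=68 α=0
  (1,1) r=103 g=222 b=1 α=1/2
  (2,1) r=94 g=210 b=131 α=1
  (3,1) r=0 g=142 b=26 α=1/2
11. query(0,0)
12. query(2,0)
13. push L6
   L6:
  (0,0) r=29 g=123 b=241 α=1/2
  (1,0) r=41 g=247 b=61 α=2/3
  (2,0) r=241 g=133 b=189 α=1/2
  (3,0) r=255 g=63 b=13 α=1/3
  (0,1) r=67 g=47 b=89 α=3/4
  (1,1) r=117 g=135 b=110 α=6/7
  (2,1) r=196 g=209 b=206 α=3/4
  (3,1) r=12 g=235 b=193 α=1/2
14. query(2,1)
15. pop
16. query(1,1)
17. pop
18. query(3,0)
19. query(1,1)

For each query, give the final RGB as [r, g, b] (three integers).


query (0,0) [L1,L2] — begin 0,0,0
after L1 α=2/3: [110/3, 214/3, 206/3]
after L2 α=1/6: [715/18, 1787/18, 1225/18]
→ [40, 99, 68]

query (2,0) [L1,L2] — begin 0,0,0
L1 α=1: [152, 134, 142]
L2 α=3/8: [379/2, 967/8, 1463/8]
rounded: [190, 121, 183]

query (0,1) [L1,L2] — begin 0,0,0
after L1 α=1/2: [103/2, 97/2, 101/2]
after L2 α=6/7: [1651/14, 865/14, 1457/14]
= [118, 62, 104]

(1,0) stack=L1,L3,L4; from [0,0,0]:
+L1 (α=1/3) → [238/3, 71, 64/3]
+L3 (α=1/2) → [403/6, 225/2, 68/3]
+L4 (α=1/4) → [661/8, 899/8, 295/4]
→ [83, 112, 74]

query (0,0) [L1,L3,L4,L5] — begin 0,0,0
L1 α=2/3: [110/3, 214/3, 206/3]
L3 α=4/7: [122, 678/7, 30]
L4 α=1: [241, 120, 83]
L5 α=1/5: [1059/5, 733/5, 75]
rounded: [212, 147, 75]

at x=2,y=0 over L1,L3,L4,L5:
L1 α=1: [152, 134, 142]
L3 α=1/4: [141, 127, 641/4]
L4 α=4/7: [1087/7, 501/7, 2979/28]
L5 α=2/5: [1173/7, 3057/35, 21817/140]
→ [168, 87, 156]

query (2,1) [L1,L3,L4,L5,L6] — begin 0,0,0
L1 α=1/2: [46, 9/2, 11/2]
L3 α=0: [46, 9/2, 11/2]
L4 α=2/3: [172, 281/6, 1015/6]
L5 α=1: [94, 210, 131]
L6 α=3/4: [341/2, 837/4, 749/4]
rounded: [170, 209, 187]

(1,1) stack=L1,L3,L4,L5; from [0,0,0]:
L1 α=1/2: [107, 227/2, 68]
L3 α=1: [63, 176, 161]
L4 α=2/3: [335/3, 202/3, 443/3]
L5 α=1/2: [322/3, 434/3, 223/3]
= [107, 145, 74]

(3,0) stack=L1,L3,L4; from [0,0,0]:
after L1 α=2/3: [292/3, 30, 428/3]
after L3 α=3/7: [2329/21, 804/7, 3296/21]
after L4 α=4/5: [785/21, 888/35, 8924/105]
→ [37, 25, 85]

(1,1) stack=L1,L3,L4; from [0,0,0]:
after L1 α=1/2: [107, 227/2, 68]
after L3 α=1: [63, 176, 161]
after L4 α=2/3: [335/3, 202/3, 443/3]
→ [112, 67, 148]


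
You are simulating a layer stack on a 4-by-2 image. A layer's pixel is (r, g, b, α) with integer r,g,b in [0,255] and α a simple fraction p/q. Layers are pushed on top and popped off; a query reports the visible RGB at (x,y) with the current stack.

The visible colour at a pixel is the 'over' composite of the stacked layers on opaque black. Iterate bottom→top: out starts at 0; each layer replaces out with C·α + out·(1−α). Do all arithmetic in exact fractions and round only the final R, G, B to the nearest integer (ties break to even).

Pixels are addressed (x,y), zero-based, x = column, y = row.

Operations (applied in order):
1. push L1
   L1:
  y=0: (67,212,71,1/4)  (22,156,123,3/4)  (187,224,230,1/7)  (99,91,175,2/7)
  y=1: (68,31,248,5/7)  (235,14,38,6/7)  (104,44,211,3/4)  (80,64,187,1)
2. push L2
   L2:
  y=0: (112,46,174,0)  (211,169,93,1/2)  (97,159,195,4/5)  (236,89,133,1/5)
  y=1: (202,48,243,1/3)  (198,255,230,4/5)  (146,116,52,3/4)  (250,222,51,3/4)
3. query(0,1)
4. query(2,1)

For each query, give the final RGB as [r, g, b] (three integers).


query (0,1) [L1,L2] — begin 0,0,0
after L1 α=5/7: [340/7, 155/7, 1240/7]
after L2 α=1/3: [698/7, 646/21, 4181/21]
rounded: [100, 31, 199]

at x=2,y=1 over L1,L2:
+L1 (α=3/4) → [78, 33, 633/4]
+L2 (α=3/4) → [129, 381/4, 1257/16]
rounded: [129, 95, 79]


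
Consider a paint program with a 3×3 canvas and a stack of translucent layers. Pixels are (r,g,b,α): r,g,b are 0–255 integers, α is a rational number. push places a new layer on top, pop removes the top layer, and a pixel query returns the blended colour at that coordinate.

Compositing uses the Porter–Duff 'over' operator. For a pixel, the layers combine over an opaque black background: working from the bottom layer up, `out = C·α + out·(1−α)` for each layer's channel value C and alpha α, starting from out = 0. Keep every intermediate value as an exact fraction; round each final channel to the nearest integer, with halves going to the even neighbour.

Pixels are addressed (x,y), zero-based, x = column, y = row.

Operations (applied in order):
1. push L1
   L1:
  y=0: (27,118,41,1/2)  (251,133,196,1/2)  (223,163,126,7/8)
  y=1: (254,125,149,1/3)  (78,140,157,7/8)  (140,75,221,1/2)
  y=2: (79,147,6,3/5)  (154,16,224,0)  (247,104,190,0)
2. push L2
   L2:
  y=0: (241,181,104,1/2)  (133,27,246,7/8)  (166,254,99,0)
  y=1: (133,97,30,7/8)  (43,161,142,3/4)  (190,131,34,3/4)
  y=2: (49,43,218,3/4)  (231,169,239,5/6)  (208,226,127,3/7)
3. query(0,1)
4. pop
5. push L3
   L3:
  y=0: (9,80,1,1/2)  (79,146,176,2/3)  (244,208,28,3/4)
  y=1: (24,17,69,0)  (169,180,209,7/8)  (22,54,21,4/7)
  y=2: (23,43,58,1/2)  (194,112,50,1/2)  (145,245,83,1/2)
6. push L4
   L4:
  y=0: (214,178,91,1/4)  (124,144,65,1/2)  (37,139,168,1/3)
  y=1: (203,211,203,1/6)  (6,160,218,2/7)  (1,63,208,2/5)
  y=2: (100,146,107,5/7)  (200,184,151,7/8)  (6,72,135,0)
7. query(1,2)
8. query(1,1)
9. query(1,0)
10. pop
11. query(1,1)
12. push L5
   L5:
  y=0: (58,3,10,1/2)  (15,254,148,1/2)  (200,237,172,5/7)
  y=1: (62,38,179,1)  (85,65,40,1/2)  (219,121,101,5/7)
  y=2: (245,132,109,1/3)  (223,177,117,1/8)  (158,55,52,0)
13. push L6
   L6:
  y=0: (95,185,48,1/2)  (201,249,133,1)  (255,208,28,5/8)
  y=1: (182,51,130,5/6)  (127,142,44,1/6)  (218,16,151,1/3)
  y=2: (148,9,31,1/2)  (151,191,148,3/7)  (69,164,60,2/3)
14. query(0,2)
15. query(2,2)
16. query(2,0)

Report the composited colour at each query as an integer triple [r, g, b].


query (0,1) [L1,L2] — begin 0,0,0
after L1 α=1/3: [254/3, 125/3, 149/3]
after L2 α=7/8: [3047/24, 1081/12, 779/24]
rounded: [127, 90, 32]

(1,2) stack=L1,L3,L4; from [0,0,0]:
L1 α=0: [0, 0, 0]
L3 α=1/2: [97, 56, 25]
L4 α=7/8: [1497/8, 168, 541/4]
→ [187, 168, 135]

at x=1,y=1 over L1,L3,L4:
after L1 α=7/8: [273/4, 245/2, 1099/8]
after L3 α=7/8: [5005/32, 2765/16, 12803/64]
after L4 α=2/7: [25409/224, 18945/112, 91919/448]
→ [113, 169, 205]

query (1,0) [L1,L3,L4] — begin 0,0,0
+L1 (α=1/2) → [251/2, 133/2, 98]
+L3 (α=2/3) → [189/2, 239/2, 150]
+L4 (α=1/2) → [437/4, 527/4, 215/2]
= [109, 132, 108]

(1,1) stack=L1,L3; from [0,0,0]:
L1 α=7/8: [273/4, 245/2, 1099/8]
L3 α=7/8: [5005/32, 2765/16, 12803/64]
rounded: [156, 173, 200]

at x=0,y=2 over L1,L3,L5,L6:
+L1 (α=3/5) → [237/5, 441/5, 18/5]
+L3 (α=1/2) → [176/5, 328/5, 154/5]
+L5 (α=1/3) → [1577/15, 1316/15, 853/15]
+L6 (α=1/2) → [3797/30, 1451/30, 659/15]
→ [127, 48, 44]

(2,2) stack=L1,L3,L5,L6; from [0,0,0]:
L1 α=0: [0, 0, 0]
L3 α=1/2: [145/2, 245/2, 83/2]
L5 α=0: [145/2, 245/2, 83/2]
L6 α=2/3: [421/6, 901/6, 323/6]
rounded: [70, 150, 54]

query (2,0) [L1,L3,L5,L6] — begin 0,0,0
L1 α=7/8: [1561/8, 1141/8, 441/4]
L3 α=3/4: [7417/32, 6133/32, 777/16]
L5 α=5/7: [23417/112, 25093/112, 7657/56]
L6 α=5/8: [213051/896, 191759/896, 30811/448]
→ [238, 214, 69]


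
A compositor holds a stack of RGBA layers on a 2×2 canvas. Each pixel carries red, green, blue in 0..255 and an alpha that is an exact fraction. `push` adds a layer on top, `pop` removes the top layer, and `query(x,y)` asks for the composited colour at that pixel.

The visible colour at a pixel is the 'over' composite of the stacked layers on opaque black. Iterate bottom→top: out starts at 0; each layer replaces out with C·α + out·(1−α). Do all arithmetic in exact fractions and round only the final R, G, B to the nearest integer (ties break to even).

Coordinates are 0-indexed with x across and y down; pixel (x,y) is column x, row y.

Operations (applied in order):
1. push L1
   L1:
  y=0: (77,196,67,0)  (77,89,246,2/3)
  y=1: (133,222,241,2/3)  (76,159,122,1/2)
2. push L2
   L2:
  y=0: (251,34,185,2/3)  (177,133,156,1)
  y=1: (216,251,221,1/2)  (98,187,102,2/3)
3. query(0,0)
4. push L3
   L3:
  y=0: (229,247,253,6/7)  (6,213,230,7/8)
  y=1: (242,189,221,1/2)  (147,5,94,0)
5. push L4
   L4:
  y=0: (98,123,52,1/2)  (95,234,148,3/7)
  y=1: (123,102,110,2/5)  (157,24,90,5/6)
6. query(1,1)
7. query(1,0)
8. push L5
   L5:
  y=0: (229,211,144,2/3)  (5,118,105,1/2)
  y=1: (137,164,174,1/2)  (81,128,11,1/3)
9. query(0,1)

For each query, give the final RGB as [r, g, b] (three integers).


(0,0) stack=L1,L2; from [0,0,0]:
L1 α=0: [0, 0, 0]
L2 α=2/3: [502/3, 68/3, 370/3]
rounded: [167, 23, 123]

at x=1,y=1 over L1,L2,L3,L4:
L1 α=1/2: [38, 159/2, 61]
L2 α=2/3: [78, 907/6, 265/3]
L3 α=0: [78, 907/6, 265/3]
L4 α=5/6: [863/6, 1627/36, 1615/18]
→ [144, 45, 90]

at x=1,y=0 over L1,L2,L3,L4:
+L1 (α=2/3) → [154/3, 178/3, 164]
+L2 (α=1) → [177, 133, 156]
+L3 (α=7/8) → [219/8, 203, 883/4]
+L4 (α=3/7) → [789/14, 1514/7, 1327/7]
→ [56, 216, 190]

query (0,1) [L1,L2,L3,L4,L5] — begin 0,0,0
L1 α=2/3: [266/3, 148, 482/3]
L2 α=1/2: [457/3, 399/2, 1145/6]
L3 α=1/2: [1183/6, 777/4, 2471/12]
L4 α=2/5: [335/2, 3147/20, 3351/20]
L5 α=1/2: [609/4, 6427/40, 6831/40]
= [152, 161, 171]


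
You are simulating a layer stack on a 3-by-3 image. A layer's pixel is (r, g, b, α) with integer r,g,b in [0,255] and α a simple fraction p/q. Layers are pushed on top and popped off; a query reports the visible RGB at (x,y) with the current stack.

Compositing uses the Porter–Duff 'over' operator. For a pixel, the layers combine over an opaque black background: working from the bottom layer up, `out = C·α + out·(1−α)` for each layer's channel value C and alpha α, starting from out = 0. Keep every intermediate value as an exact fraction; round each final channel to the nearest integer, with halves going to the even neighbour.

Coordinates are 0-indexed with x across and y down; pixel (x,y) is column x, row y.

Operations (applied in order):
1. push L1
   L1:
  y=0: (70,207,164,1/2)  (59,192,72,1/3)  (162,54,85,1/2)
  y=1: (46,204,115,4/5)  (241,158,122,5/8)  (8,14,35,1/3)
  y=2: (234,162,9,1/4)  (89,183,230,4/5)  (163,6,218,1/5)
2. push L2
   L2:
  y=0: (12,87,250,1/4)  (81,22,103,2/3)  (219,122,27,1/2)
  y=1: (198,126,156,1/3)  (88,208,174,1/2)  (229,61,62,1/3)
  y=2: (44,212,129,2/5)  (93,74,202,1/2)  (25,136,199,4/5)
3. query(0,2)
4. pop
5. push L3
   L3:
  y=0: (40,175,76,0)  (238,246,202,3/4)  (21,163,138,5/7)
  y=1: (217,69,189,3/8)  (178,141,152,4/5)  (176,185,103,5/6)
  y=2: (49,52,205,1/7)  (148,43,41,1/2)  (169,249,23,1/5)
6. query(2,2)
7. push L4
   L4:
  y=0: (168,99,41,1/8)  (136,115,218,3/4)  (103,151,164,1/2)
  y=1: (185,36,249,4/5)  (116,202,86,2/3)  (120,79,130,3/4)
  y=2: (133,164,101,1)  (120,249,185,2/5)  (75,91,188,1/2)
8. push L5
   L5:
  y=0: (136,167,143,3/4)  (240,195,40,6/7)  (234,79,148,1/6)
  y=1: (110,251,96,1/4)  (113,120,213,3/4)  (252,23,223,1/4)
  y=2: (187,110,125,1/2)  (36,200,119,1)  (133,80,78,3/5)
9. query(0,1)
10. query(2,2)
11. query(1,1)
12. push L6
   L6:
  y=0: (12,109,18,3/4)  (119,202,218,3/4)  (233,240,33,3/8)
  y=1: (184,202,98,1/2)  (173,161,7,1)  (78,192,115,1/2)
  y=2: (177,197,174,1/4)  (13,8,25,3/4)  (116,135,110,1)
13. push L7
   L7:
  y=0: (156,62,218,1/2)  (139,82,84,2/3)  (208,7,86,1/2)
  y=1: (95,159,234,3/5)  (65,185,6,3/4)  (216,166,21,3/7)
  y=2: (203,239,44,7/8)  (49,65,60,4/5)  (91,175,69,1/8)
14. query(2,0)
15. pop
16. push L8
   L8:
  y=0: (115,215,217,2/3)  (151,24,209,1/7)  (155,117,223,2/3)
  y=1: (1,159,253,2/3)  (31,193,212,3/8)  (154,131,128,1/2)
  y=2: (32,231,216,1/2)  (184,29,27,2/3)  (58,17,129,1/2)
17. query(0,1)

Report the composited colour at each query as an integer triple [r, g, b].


at x=0,y=2 over L1,L2:
L1 α=1/4: [117/2, 81/2, 9/4]
L2 α=2/5: [527/10, 1091/10, 1059/20]
rounded: [53, 109, 53]

at x=2,y=2 over L1,L3:
+L1 (α=1/5) → [163/5, 6/5, 218/5]
+L3 (α=1/5) → [1497/25, 1269/25, 987/25]
= [60, 51, 39]

(0,1) stack=L1,L3,L4,L5; from [0,0,0]:
L1 α=4/5: [184/5, 816/5, 92]
L3 α=3/8: [835/8, 1023/8, 1027/8]
L4 α=4/5: [1351/8, 435/8, 1799/8]
L5 α=1/4: [4933/32, 3313/32, 6165/32]
→ [154, 104, 193]

query (2,2) [L1,L3,L4,L5] — begin 0,0,0
+L1 (α=1/5) → [163/5, 6/5, 218/5]
+L3 (α=1/5) → [1497/25, 1269/25, 987/25]
+L4 (α=1/2) → [1686/25, 1772/25, 5687/50]
+L5 (α=3/5) → [13347/125, 9544/125, 11537/125]
= [107, 76, 92]

(1,1) stack=L1,L3,L4,L5; from [0,0,0]:
+L1 (α=5/8) → [1205/8, 395/4, 305/4]
+L3 (α=4/5) → [6901/40, 2651/20, 2737/20]
+L4 (α=2/3) → [16181/120, 3577/20, 2059/20]
+L5 (α=3/4) → [56861/480, 10777/80, 14839/80]
= [118, 135, 185]

query (2,0) [L1,L3,L4,L5,L6,L7] — begin 0,0,0
+L1 (α=1/2) → [81, 27, 85/2]
+L3 (α=5/7) → [267/7, 869/7, 775/7]
+L4 (α=1/2) → [494/7, 963/7, 1923/14]
+L5 (α=1/6) → [2054/21, 2684/21, 11687/84]
+L6 (α=3/8) → [24949/168, 7135/42, 66751/672]
+L7 (α=1/2) → [59893/336, 7429/84, 124543/1344]
rounded: [178, 88, 93]

query (0,1) [L1,L3,L4,L5,L6,L8] — begin 0,0,0
+L1 (α=4/5) → [184/5, 816/5, 92]
+L3 (α=3/8) → [835/8, 1023/8, 1027/8]
+L4 (α=4/5) → [1351/8, 435/8, 1799/8]
+L5 (α=1/4) → [4933/32, 3313/32, 6165/32]
+L6 (α=1/2) → [10821/64, 9777/64, 9301/64]
+L8 (α=2/3) → [10949/192, 10043/64, 13895/64]
→ [57, 157, 217]


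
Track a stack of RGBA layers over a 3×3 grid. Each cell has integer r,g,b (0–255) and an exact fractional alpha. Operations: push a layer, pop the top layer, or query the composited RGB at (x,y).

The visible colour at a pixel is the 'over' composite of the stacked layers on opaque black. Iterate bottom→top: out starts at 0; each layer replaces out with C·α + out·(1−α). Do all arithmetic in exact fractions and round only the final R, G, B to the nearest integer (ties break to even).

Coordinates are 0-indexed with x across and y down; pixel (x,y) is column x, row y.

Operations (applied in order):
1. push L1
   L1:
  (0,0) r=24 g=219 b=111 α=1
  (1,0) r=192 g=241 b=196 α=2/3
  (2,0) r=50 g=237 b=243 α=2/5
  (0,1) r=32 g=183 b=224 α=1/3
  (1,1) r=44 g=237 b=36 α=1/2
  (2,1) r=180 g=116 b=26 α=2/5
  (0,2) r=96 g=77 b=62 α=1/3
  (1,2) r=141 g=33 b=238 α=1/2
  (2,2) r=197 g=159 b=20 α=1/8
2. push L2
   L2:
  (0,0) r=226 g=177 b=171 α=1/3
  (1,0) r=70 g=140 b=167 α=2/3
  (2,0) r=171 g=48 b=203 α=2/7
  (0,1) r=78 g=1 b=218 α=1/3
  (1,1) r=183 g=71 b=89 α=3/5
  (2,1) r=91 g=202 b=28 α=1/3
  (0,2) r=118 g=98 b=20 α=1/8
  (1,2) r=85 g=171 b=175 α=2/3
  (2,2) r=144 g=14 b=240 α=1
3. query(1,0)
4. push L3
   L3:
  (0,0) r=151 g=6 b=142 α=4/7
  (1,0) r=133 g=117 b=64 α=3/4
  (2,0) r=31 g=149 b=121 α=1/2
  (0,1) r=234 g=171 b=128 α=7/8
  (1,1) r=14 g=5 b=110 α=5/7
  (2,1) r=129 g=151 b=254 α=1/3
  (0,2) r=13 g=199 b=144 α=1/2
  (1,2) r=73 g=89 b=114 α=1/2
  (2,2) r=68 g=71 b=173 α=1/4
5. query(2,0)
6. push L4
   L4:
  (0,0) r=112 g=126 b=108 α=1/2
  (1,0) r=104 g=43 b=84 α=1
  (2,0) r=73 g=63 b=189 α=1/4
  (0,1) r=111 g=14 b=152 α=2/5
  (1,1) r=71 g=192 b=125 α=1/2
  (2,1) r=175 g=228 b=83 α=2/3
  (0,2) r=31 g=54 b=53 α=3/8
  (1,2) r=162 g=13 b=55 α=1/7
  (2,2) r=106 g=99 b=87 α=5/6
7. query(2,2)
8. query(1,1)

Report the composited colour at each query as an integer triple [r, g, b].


query (1,0) [L1,L2] — begin 0,0,0
after L1 α=2/3: [128, 482/3, 392/3]
after L2 α=2/3: [268/3, 1322/9, 1394/9]
→ [89, 147, 155]

query (2,0) [L1,L2,L3] — begin 0,0,0
L1 α=2/5: [20, 474/5, 486/5]
L2 α=2/7: [442/7, 570/7, 892/7]
L3 α=1/2: [659/14, 1613/14, 1739/14]
→ [47, 115, 124]

at x=2,y=2 over L1,L2,L3,L4:
L1 α=1/8: [197/8, 159/8, 5/2]
L2 α=1: [144, 14, 240]
L3 α=1/4: [125, 113/4, 893/4]
L4 α=5/6: [655/6, 2093/24, 2633/24]
rounded: [109, 87, 110]

at x=1,y=1 over L1,L2,L3,L4:
after L1 α=1/2: [22, 237/2, 18]
after L2 α=3/5: [593/5, 90, 303/5]
after L3 α=5/7: [1536/35, 205/7, 3356/35]
after L4 α=1/2: [4021/70, 1549/14, 7731/70]
= [57, 111, 110]


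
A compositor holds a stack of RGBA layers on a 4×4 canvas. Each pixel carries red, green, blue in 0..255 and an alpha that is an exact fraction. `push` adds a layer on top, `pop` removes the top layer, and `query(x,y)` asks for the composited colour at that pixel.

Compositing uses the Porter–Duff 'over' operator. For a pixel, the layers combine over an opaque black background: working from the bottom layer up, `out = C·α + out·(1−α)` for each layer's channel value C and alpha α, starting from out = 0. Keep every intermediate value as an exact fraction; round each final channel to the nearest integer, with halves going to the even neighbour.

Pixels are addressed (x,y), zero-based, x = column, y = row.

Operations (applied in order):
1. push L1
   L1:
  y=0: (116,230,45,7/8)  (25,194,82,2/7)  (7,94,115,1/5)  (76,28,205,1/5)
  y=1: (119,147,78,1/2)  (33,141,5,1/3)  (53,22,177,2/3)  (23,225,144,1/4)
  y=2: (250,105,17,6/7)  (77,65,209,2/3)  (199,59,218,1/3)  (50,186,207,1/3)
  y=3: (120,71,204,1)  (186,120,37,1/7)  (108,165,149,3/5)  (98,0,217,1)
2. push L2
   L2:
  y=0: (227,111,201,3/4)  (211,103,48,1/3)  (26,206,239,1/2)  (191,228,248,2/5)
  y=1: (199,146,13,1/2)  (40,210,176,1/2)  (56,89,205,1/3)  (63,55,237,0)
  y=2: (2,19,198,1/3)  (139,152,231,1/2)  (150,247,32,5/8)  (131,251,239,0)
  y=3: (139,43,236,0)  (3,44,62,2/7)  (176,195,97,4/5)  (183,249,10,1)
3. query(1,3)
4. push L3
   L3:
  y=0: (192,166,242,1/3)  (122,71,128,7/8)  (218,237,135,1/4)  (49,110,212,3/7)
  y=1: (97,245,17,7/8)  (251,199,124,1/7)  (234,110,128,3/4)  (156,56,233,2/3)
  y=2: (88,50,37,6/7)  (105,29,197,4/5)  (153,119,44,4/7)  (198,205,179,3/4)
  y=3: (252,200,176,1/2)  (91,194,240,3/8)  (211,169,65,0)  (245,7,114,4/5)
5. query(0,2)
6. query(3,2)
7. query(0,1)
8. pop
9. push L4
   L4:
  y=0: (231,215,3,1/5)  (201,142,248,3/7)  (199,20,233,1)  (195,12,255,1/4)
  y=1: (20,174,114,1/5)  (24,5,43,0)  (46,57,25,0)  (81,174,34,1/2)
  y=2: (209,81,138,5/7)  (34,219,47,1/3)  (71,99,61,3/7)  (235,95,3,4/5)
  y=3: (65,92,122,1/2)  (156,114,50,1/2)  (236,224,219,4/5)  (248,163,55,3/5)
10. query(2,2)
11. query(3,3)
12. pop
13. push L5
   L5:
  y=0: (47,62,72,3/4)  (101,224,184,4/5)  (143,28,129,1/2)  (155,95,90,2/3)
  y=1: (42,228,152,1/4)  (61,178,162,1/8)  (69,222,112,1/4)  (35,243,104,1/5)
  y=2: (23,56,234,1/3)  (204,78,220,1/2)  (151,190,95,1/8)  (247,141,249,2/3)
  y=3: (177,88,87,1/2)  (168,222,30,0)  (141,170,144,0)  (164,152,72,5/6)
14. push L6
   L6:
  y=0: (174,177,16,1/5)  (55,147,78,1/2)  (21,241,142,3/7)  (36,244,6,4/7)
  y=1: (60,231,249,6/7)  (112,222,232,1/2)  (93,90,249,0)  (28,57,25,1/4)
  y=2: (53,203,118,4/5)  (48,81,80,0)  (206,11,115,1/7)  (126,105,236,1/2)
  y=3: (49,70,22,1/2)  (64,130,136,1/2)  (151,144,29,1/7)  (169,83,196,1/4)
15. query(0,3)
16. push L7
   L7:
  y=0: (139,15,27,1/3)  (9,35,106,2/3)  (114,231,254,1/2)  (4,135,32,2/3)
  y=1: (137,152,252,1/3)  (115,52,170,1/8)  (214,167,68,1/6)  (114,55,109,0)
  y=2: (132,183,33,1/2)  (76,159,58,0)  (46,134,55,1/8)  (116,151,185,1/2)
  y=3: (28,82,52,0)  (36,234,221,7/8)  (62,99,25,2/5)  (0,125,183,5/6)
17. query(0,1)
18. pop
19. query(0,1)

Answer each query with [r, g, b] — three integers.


query (1,3) [L1,L2] — begin 0,0,0
+L1 (α=1/7) → [186/7, 120/7, 37/7]
+L2 (α=2/7) → [972/49, 1216/49, 1053/49]
→ [20, 25, 21]

(0,2) stack=L1,L2,L3; from [0,0,0]:
+L1 (α=6/7) → [1500/7, 90, 102/7]
+L2 (α=1/3) → [3014/21, 199/3, 530/7]
+L3 (α=6/7) → [14102/147, 157/3, 2084/49]
= [96, 52, 43]

(3,2) stack=L1,L2,L3; from [0,0,0]:
+L1 (α=1/3) → [50/3, 62, 69]
+L2 (α=0) → [50/3, 62, 69]
+L3 (α=3/4) → [458/3, 677/4, 303/2]
rounded: [153, 169, 152]

query (0,1) [L1,L2,L3] — begin 0,0,0
L1 α=1/2: [119/2, 147/2, 39]
L2 α=1/2: [517/4, 439/4, 26]
L3 α=7/8: [3233/32, 7299/32, 145/8]
= [101, 228, 18]

at x=2,y=2 over L1,L2,L4:
L1 α=1/3: [199/3, 59/3, 218/3]
L2 α=5/8: [949/8, 647/4, 189/4]
L4 α=3/7: [1375/14, 944/7, 372/7]
rounded: [98, 135, 53]

query (3,3) [L1,L2,L4] — begin 0,0,0
L1 α=1: [98, 0, 217]
L2 α=1: [183, 249, 10]
L4 α=3/5: [222, 987/5, 37]
= [222, 197, 37]

(0,3) stack=L1,L2,L5,L6; from [0,0,0]:
+L1 (α=1) → [120, 71, 204]
+L2 (α=0) → [120, 71, 204]
+L5 (α=1/2) → [297/2, 159/2, 291/2]
+L6 (α=1/2) → [395/4, 299/4, 335/4]
rounded: [99, 75, 84]

(0,1) stack=L1,L2,L5,L6,L7; from [0,0,0]:
after L1 α=1/2: [119/2, 147/2, 39]
after L2 α=1/2: [517/4, 439/4, 26]
after L5 α=1/4: [1719/16, 2229/16, 115/2]
after L6 α=6/7: [7479/112, 24405/112, 3103/14]
after L7 α=1/3: [15151/168, 32917/168, 4867/21]
→ [90, 196, 232]

(0,1) stack=L1,L2,L5,L6; from [0,0,0]:
after L1 α=1/2: [119/2, 147/2, 39]
after L2 α=1/2: [517/4, 439/4, 26]
after L5 α=1/4: [1719/16, 2229/16, 115/2]
after L6 α=6/7: [7479/112, 24405/112, 3103/14]
→ [67, 218, 222]


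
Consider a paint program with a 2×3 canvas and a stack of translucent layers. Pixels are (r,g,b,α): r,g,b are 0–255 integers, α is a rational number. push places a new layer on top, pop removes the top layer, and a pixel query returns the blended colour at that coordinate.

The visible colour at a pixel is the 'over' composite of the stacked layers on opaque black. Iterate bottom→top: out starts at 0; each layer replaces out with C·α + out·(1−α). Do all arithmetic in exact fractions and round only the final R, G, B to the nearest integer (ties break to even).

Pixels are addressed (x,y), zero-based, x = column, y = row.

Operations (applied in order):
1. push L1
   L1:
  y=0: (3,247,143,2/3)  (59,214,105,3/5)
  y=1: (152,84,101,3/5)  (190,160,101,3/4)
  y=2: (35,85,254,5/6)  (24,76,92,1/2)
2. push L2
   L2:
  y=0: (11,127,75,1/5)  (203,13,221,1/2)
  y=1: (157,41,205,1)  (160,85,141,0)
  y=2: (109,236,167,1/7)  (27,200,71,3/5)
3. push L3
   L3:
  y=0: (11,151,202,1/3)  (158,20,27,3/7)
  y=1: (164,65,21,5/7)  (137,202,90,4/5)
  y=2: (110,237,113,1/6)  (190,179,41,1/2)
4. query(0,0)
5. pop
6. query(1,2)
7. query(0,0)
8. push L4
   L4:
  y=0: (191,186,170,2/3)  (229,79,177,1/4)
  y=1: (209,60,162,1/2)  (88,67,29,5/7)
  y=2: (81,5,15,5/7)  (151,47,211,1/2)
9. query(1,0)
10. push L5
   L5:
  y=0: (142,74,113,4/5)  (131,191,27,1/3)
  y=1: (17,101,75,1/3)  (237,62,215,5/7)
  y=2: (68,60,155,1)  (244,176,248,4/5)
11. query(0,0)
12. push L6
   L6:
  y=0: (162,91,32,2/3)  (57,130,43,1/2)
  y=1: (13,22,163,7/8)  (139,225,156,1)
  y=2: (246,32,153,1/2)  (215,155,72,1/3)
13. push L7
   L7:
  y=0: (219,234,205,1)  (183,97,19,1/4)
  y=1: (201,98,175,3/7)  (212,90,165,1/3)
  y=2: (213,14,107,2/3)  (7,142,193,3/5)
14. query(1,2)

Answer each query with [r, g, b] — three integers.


(0,0) stack=L1,L2,L3; from [0,0,0]:
L1 α=2/3: [2, 494/3, 286/3]
L2 α=1/5: [19/5, 2357/15, 1369/15]
L3 α=1/3: [31/5, 6979/45, 5768/45]
→ [6, 155, 128]

query (1,2) [L1,L2] — begin 0,0,0
after L1 α=1/2: [12, 38, 46]
after L2 α=3/5: [21, 676/5, 61]
→ [21, 135, 61]

at x=0,y=0 over L1,L2:
+L1 (α=2/3) → [2, 494/3, 286/3]
+L2 (α=1/5) → [19/5, 2357/15, 1369/15]
= [4, 157, 91]

(1,0) stack=L1,L2,L4; from [0,0,0]:
after L1 α=3/5: [177/5, 642/5, 63]
after L2 α=1/2: [596/5, 707/10, 142]
after L4 α=1/4: [2933/20, 2911/40, 603/4]
→ [147, 73, 151]

(0,0) stack=L1,L2,L4,L5; from [0,0,0]:
+L1 (α=2/3) → [2, 494/3, 286/3]
+L2 (α=1/5) → [19/5, 2357/15, 1369/15]
+L4 (α=2/3) → [643/5, 7937/45, 6469/45]
+L5 (α=4/5) → [3483/25, 21257/225, 26809/225]
→ [139, 94, 119]

(1,2) stack=L1,L2,L4,L5,L6,L7; from [0,0,0]:
L1 α=1/2: [12, 38, 46]
L2 α=3/5: [21, 676/5, 61]
L4 α=1/2: [86, 911/10, 136]
L5 α=4/5: [1062/5, 7951/50, 1128/5]
L6 α=1/3: [3199/15, 3942/25, 872/5]
L7 α=3/5: [6713/75, 18534/125, 4639/25]
= [90, 148, 186]


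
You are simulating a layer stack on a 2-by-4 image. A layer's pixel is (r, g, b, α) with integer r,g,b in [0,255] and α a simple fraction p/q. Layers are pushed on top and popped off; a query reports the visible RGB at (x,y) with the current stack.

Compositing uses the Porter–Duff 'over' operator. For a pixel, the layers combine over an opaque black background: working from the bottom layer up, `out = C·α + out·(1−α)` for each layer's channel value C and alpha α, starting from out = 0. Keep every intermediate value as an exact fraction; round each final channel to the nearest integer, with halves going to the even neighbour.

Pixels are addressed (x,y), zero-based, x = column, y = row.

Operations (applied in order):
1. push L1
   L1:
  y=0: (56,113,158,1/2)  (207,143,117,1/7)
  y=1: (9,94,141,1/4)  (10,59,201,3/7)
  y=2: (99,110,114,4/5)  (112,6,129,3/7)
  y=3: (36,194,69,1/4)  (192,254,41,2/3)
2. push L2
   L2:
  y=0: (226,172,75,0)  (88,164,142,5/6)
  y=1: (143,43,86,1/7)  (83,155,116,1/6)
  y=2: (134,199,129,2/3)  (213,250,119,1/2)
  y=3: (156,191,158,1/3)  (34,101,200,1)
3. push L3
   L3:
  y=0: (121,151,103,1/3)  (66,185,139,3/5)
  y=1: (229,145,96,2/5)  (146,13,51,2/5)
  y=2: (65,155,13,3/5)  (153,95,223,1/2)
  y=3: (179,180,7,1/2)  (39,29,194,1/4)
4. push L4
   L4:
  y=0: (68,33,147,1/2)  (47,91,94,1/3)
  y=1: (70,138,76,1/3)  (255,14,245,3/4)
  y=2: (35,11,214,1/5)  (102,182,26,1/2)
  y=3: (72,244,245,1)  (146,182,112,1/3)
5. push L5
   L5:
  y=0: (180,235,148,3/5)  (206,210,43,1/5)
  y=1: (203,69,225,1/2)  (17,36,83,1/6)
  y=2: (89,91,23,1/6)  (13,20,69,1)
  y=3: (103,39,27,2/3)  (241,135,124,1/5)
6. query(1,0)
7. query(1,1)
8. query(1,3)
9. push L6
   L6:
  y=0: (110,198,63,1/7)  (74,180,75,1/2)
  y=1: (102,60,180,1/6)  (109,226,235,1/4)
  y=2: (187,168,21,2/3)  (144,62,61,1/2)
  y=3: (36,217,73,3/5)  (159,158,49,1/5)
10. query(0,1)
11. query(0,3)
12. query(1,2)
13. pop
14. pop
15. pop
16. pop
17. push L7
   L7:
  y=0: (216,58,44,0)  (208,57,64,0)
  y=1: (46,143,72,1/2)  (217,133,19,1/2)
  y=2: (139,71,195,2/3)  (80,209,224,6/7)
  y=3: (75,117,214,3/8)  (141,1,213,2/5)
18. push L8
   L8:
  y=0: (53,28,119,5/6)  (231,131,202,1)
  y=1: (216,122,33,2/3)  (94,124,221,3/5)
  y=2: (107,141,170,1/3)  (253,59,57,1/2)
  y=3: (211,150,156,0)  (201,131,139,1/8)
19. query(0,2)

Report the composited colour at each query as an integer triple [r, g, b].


query (1,0) [L1,L2,L3,L4,L5] — begin 0,0,0
+L1 (α=1/7) → [207/7, 143/7, 117/7]
+L2 (α=5/6) → [3287/42, 1961/14, 5087/42]
+L3 (α=3/5) → [1489/21, 5846/35, 13844/105]
+L4 (α=1/3) → [3965/63, 4959/35, 37558/315]
+L5 (α=1/5) → [28838/315, 27186/175, 163777/1575]
rounded: [92, 155, 104]

(1,1) stack=L1,L2,L3,L4,L5; from [0,0,0]:
L1 α=3/7: [30/7, 177/7, 603/7]
L2 α=1/6: [731/42, 985/21, 3827/42]
L3 α=2/5: [4819/70, 1167/35, 1051/14]
L4 α=3/4: [58369/280, 2637/140, 11341/56]
L5 α=1/6: [59321/336, 1215/56, 20451/112]
rounded: [177, 22, 183]

query (1,3) [L1,L2,L3,L4,L5] — begin 0,0,0
L1 α=2/3: [128, 508/3, 82/3]
L2 α=1: [34, 101, 200]
L3 α=1/4: [141/4, 83, 397/2]
L4 α=1/3: [433/6, 116, 509/3]
L5 α=1/5: [1589/15, 599/5, 2408/15]
→ [106, 120, 161]

(0,1) stack=L1,L2,L3,L4,L5,L6; from [0,0,0]:
L1 α=1/4: [9/4, 47/2, 141/4]
L2 α=1/7: [313/14, 184/7, 85/2]
L3 α=2/5: [7351/70, 2582/35, 639/10]
L4 α=1/3: [3267/35, 9994/105, 1019/15]
L5 α=1/2: [5186/35, 17239/210, 2197/15]
L6 α=1/6: [2950/21, 19759/252, 2737/18]
→ [140, 78, 152]

(0,3) stack=L1,L2,L3,L4,L5,L6; from [0,0,0]:
after L1 α=1/4: [9, 97/2, 69/4]
after L2 α=1/3: [58, 96, 385/6]
after L3 α=1/2: [237/2, 138, 427/12]
after L4 α=1: [72, 244, 245]
after L5 α=2/3: [278/3, 322/3, 299/3]
after L6 α=3/5: [176/3, 2597/15, 251/3]
= [59, 173, 84]

query (1,2) [L1,L2,L3,L4,L5,L6] — begin 0,0,0
L1 α=3/7: [48, 18/7, 387/7]
L2 α=1/2: [261/2, 884/7, 610/7]
L3 α=1/2: [567/4, 1549/14, 2171/14]
L4 α=1/2: [975/8, 4097/28, 2535/28]
L5 α=1: [13, 20, 69]
L6 α=1/2: [157/2, 41, 65]
rounded: [78, 41, 65]

query (0,2) [L1,L2,L7,L8] — begin 0,0,0
L1 α=4/5: [396/5, 88, 456/5]
L2 α=2/3: [1736/15, 162, 582/5]
L7 α=2/3: [5906/45, 304/3, 844/5]
L8 α=1/3: [16627/135, 1031/9, 846/5]
rounded: [123, 115, 169]


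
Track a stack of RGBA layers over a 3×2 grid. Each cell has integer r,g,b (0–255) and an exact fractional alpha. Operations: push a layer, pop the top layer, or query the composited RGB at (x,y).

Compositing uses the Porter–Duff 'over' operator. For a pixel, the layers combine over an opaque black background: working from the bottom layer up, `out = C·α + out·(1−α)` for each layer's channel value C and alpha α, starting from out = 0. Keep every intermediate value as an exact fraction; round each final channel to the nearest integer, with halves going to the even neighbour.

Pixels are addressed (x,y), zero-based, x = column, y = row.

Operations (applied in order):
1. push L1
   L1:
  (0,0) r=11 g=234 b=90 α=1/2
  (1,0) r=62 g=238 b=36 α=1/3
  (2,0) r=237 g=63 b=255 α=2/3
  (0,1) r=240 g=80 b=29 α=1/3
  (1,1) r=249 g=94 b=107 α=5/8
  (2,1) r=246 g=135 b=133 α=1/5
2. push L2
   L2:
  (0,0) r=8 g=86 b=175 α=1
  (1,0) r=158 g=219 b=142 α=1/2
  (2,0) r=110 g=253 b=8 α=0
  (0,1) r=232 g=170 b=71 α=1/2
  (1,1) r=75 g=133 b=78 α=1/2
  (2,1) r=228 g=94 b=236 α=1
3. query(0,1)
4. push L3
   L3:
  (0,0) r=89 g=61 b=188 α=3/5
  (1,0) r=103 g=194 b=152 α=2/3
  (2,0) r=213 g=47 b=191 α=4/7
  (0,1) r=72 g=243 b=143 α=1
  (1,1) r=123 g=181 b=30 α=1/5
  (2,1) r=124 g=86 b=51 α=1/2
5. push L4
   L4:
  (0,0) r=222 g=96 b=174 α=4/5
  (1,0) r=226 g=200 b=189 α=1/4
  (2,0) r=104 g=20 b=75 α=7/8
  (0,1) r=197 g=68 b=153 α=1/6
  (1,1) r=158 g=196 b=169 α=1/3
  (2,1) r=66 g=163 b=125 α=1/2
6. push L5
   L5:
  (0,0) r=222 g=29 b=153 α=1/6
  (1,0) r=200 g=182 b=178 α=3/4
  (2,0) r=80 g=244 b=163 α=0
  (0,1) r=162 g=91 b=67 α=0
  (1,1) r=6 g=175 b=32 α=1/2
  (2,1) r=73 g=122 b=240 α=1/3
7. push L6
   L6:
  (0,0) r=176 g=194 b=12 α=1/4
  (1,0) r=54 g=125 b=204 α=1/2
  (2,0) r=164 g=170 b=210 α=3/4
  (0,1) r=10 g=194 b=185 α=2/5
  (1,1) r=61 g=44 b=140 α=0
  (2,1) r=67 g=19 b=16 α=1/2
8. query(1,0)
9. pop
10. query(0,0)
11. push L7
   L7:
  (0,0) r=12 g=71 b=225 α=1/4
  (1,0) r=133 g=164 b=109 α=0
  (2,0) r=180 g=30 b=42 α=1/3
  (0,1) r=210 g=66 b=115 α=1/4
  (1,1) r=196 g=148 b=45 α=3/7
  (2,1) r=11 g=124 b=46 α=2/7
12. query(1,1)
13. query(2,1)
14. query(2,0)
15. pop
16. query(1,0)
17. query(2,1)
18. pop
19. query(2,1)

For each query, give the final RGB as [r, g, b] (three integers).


(0,1) stack=L1,L2; from [0,0,0]:
after L1 α=1/3: [80, 80/3, 29/3]
after L2 α=1/2: [156, 295/3, 121/3]
→ [156, 98, 40]

query (1,0) [L1,L2,L3,L4,L5,L6] — begin 0,0,0
L1 α=1/3: [62/3, 238/3, 12]
L2 α=1/2: [268/3, 895/6, 77]
L3 α=2/3: [886/9, 3223/18, 127]
L4 α=1/4: [391/3, 4423/24, 285/2]
L5 α=3/4: [2191/12, 17527/96, 1353/8]
L6 α=1/2: [2839/24, 29527/192, 2985/16]
= [118, 154, 187]

at x=0,y=0 over L1,L2,L3,L4,L5:
L1 α=1/2: [11/2, 117, 45]
L2 α=1: [8, 86, 175]
L3 α=3/5: [283/5, 71, 914/5]
L4 α=4/5: [4723/25, 91, 4394/25]
L5 α=1/6: [5833/30, 242/3, 5159/30]
→ [194, 81, 172]

(1,1) stack=L1,L2,L3,L4,L5,L7; from [0,0,0]:
+L1 (α=5/8) → [1245/8, 235/4, 535/8]
+L2 (α=1/2) → [1845/16, 767/8, 1159/16]
+L3 (α=1/5) → [2337/20, 1129/10, 1279/20]
+L4 (α=1/3) → [3917/30, 703/5, 2969/30]
+L5 (α=1/2) → [4097/60, 789/5, 3929/60]
+L7 (α=3/7) → [12917/105, 768/5, 5954/105]
rounded: [123, 154, 57]

at x=2,y=1 over L1,L2,L3,L4,L5,L7:
+L1 (α=1/5) → [246/5, 27, 133/5]
+L2 (α=1) → [228, 94, 236]
+L3 (α=1/2) → [176, 90, 287/2]
+L4 (α=1/2) → [121, 253/2, 537/4]
+L5 (α=1/3) → [105, 125, 339/2]
+L7 (α=2/7) → [547/7, 873/7, 1879/14]
→ [78, 125, 134]

query (2,0) [L1,L2,L3,L4,L5,L7] — begin 0,0,0
+L1 (α=2/3) → [158, 42, 170]
+L2 (α=0) → [158, 42, 170]
+L3 (α=4/7) → [1326/7, 314/7, 182]
+L4 (α=7/8) → [3211/28, 647/28, 707/8]
+L5 (α=0) → [3211/28, 647/28, 707/8]
+L7 (α=1/3) → [5731/42, 1067/42, 875/12]
→ [136, 25, 73]

at x=1,y=0 over L1,L2,L3,L4,L5:
L1 α=1/3: [62/3, 238/3, 12]
L2 α=1/2: [268/3, 895/6, 77]
L3 α=2/3: [886/9, 3223/18, 127]
L4 α=1/4: [391/3, 4423/24, 285/2]
L5 α=3/4: [2191/12, 17527/96, 1353/8]
= [183, 183, 169]

query (2,1) [L1,L2,L3,L4,L5] — begin 0,0,0
after L1 α=1/5: [246/5, 27, 133/5]
after L2 α=1: [228, 94, 236]
after L3 α=1/2: [176, 90, 287/2]
after L4 α=1/2: [121, 253/2, 537/4]
after L5 α=1/3: [105, 125, 339/2]
= [105, 125, 170]

at x=2,y=1 over L1,L2,L3,L4:
after L1 α=1/5: [246/5, 27, 133/5]
after L2 α=1: [228, 94, 236]
after L3 α=1/2: [176, 90, 287/2]
after L4 α=1/2: [121, 253/2, 537/4]
= [121, 126, 134]


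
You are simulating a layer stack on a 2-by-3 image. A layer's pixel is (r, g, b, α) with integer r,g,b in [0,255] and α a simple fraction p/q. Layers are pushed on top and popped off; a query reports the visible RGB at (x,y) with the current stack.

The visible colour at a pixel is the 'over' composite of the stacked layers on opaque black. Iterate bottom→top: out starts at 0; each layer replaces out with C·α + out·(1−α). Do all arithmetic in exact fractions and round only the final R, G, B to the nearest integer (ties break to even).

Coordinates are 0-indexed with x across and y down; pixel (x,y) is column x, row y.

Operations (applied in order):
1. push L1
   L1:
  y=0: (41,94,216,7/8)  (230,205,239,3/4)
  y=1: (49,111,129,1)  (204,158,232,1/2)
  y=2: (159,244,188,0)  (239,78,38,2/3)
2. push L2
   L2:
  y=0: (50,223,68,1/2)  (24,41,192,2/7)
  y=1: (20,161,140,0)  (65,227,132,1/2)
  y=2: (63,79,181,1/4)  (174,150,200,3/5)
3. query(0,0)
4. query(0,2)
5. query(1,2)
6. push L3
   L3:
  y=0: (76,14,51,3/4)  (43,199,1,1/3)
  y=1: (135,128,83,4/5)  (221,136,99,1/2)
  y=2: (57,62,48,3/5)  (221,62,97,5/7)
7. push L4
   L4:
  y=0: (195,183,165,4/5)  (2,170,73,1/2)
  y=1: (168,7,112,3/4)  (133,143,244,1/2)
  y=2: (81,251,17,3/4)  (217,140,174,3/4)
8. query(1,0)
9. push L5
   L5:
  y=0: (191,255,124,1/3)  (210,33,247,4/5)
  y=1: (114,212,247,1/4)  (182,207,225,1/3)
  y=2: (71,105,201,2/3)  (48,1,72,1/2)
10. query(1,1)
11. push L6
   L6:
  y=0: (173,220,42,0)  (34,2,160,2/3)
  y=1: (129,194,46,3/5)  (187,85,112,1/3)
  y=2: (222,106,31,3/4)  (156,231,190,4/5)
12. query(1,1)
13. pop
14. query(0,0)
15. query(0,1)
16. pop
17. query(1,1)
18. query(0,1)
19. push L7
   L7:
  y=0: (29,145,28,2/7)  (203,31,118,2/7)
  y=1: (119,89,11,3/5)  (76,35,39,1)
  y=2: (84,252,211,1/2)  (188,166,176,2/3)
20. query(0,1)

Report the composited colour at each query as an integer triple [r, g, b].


query (0,0) [L1,L2] — begin 0,0,0
+L1 (α=7/8) → [287/8, 329/4, 189]
+L2 (α=1/2) → [687/16, 1221/8, 257/2]
rounded: [43, 153, 128]

(0,2) stack=L1,L2; from [0,0,0]:
+L1 (α=0) → [0, 0, 0]
+L2 (α=1/4) → [63/4, 79/4, 181/4]
→ [16, 20, 45]

query (1,2) [L1,L2] — begin 0,0,0
+L1 (α=2/3) → [478/3, 52, 76/3]
+L2 (α=3/5) → [2522/15, 554/5, 1952/15]
rounded: [168, 111, 130]

query (1,0) [L1,L2,L3,L4] — begin 0,0,0
+L1 (α=3/4) → [345/2, 615/4, 717/4]
+L2 (α=2/7) → [1821/14, 3403/28, 5121/28]
+L3 (α=1/3) → [2122/21, 2063/14, 5135/42]
+L4 (α=1/2) → [1082/21, 4443/28, 8201/84]
→ [52, 159, 98]

query (1,1) [L1,L2,L3,L4,L5] — begin 0,0,0
after L1 α=1/2: [102, 79, 116]
after L2 α=1/2: [167/2, 153, 124]
after L3 α=1/2: [609/4, 289/2, 223/2]
after L4 α=1/2: [1141/8, 575/4, 711/4]
after L5 α=1/3: [623/4, 989/6, 387/2]
→ [156, 165, 194]

at x=1,y=1 over L1,L2,L3,L4,L5,L6:
after L1 α=1/2: [102, 79, 116]
after L2 α=1/2: [167/2, 153, 124]
after L3 α=1/2: [609/4, 289/2, 223/2]
after L4 α=1/2: [1141/8, 575/4, 711/4]
after L5 α=1/3: [623/4, 989/6, 387/2]
after L6 α=1/3: [997/6, 1244/9, 499/3]
= [166, 138, 166]

(0,0) stack=L1,L2,L3,L4,L5; from [0,0,0]:
after L1 α=7/8: [287/8, 329/4, 189]
after L2 α=1/2: [687/16, 1221/8, 257/2]
after L3 α=3/4: [4335/64, 1557/32, 563/8]
after L4 α=4/5: [10851/64, 24981/160, 5843/40]
after L5 α=1/3: [16963/96, 15127/80, 8323/60]
= [177, 189, 139]

at x=0,y=1 over L1,L2,L3,L4,L5:
+L1 (α=1) → [49, 111, 129]
+L2 (α=0) → [49, 111, 129]
+L3 (α=4/5) → [589/5, 623/5, 461/5]
+L4 (α=3/4) → [3109/20, 182/5, 2141/20]
+L5 (α=1/4) → [11607/80, 803/10, 11363/80]
= [145, 80, 142]

(1,1) stack=L1,L2,L3,L4; from [0,0,0]:
after L1 α=1/2: [102, 79, 116]
after L2 α=1/2: [167/2, 153, 124]
after L3 α=1/2: [609/4, 289/2, 223/2]
after L4 α=1/2: [1141/8, 575/4, 711/4]
rounded: [143, 144, 178]

query (0,1) [L1,L2,L3,L4] — begin 0,0,0
L1 α=1: [49, 111, 129]
L2 α=0: [49, 111, 129]
L3 α=4/5: [589/5, 623/5, 461/5]
L4 α=3/4: [3109/20, 182/5, 2141/20]
rounded: [155, 36, 107]

query (0,1) [L1,L2,L3,L4,L7] — begin 0,0,0
after L1 α=1: [49, 111, 129]
after L2 α=0: [49, 111, 129]
after L3 α=4/5: [589/5, 623/5, 461/5]
after L4 α=3/4: [3109/20, 182/5, 2141/20]
after L7 α=3/5: [6679/50, 1699/25, 2471/50]
→ [134, 68, 49]


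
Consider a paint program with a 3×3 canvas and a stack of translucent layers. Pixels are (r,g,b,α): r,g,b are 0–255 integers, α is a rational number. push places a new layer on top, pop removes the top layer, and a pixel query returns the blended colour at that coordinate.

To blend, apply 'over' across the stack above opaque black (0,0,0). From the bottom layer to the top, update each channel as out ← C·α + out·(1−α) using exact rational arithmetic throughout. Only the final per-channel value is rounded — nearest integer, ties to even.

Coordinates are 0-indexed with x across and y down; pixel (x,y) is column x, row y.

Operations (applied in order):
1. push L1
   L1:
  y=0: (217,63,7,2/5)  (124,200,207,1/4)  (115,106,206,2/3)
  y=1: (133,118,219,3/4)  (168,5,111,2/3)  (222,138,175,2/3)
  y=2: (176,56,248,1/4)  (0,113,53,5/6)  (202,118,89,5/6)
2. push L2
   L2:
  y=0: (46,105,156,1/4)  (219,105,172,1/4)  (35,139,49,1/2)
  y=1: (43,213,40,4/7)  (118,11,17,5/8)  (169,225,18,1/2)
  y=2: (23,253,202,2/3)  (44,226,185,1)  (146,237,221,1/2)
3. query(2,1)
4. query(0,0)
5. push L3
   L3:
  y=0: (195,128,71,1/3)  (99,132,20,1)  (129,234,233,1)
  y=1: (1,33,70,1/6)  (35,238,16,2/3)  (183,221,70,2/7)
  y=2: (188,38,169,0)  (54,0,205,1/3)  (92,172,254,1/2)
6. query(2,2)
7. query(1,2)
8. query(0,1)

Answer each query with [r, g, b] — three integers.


query (2,1) [L1,L2] — begin 0,0,0
+L1 (α=2/3) → [148, 92, 350/3]
+L2 (α=1/2) → [317/2, 317/2, 202/3]
= [158, 158, 67]

query (0,0) [L1,L2] — begin 0,0,0
+L1 (α=2/5) → [434/5, 126/5, 14/5]
+L2 (α=1/4) → [383/5, 903/20, 411/10]
→ [77, 45, 41]

at x=2,y=2 over L1,L2,L3:
+L1 (α=5/6) → [505/3, 295/3, 445/6]
+L2 (α=1/2) → [943/6, 503/3, 1771/12]
+L3 (α=1/2) → [1495/12, 1019/6, 4819/24]
rounded: [125, 170, 201]

at x=1,y=2 over L1,L2,L3:
+L1 (α=5/6) → [0, 565/6, 265/6]
+L2 (α=1) → [44, 226, 185]
+L3 (α=1/3) → [142/3, 452/3, 575/3]
= [47, 151, 192]

at x=0,y=1 over L1,L2,L3:
L1 α=3/4: [399/4, 177/2, 657/4]
L2 α=4/7: [1885/28, 2235/14, 373/4]
L3 α=1/6: [3151/56, 3879/28, 715/8]
→ [56, 139, 89]
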